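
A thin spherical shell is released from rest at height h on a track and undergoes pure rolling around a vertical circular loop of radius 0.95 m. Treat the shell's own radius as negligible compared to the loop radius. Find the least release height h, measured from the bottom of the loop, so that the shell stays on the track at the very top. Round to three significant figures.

h_min ≈ 2.69 m

For this body I = (2/3)MR², i.e. k = I/(MR²) = 2/3.
At the top, contact is just lost when gravity alone supplies the centripetal force: Mg = Mv_top²/r, i.e. v_top² = gr.
With ω = v/R, the kinetic energy at speed v is ½(1+k)Mv² = (5/6)Mv².
Energy conservation from release (height h) to the top (height 2r): Mgh = Mg(2r) + (5/6)M·gr.
Thus h_min = 2r + (1+k)r/2 = r(2 + 1.667/2) = 0.95 × 2.833 ≈ 2.69 m.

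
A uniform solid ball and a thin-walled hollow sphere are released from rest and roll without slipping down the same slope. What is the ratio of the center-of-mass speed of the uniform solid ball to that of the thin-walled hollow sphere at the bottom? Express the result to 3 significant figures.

Each satisfies Mgh = ½(1+k)Mv² with k = I/(MR²), so v ∝ 1/√(1+k).
For the uniform solid ball k = 0.4; for the thin-walled hollow sphere k = 2/3.
v₁/v₂ = √((1+k₂)/(1+k₁)) = √(1.667/1.4) ≈ 1.09.

v_ratio ≈ 1.09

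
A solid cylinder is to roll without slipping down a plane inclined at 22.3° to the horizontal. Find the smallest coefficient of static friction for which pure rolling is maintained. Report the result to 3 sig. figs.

For this body I = (1/2)MR², i.e. k = I/(MR²) = 0.5.
Translational: Mg sinθ − f = Ma. Rotational about the CM: fR = Iα = kMRa, so f = kMa.
These give a = g sinθ/(1+k) and the required friction f = kMg sinθ/(1+k).
The normal force is N = Mg cosθ, so μ_min = f/N = k tanθ/(1+k).
μ_min = 0.5 × tan22.3° / 1.5 ≈ 0.137.

μ_min ≈ 0.137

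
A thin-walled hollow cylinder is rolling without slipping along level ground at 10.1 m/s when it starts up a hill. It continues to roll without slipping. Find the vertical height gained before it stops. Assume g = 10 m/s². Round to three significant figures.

h ≈ 10.2 m

Here I = MR², so the shape factor k = I/(MR²) = 1.
Rolling without slipping gives ω = v/R, so the total kinetic energy is ½Mv² + ½Iω² = ½(1+k)Mv² = Mv².
All of this converts to potential energy at the highest point: Mv₀² = Mgh.
Thus h = (1+k)v₀²/(2g) = 2 × 10.1² / (2 × 10) ≈ 10.2 m.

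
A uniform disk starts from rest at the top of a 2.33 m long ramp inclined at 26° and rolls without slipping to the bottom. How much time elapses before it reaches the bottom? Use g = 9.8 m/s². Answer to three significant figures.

With I = (1/2)MR², the ratio k = I/(MR²) is 0.5.
Translational: Mg sinθ − f = Ma. Rotational about the CM: fR = Iα = kMRa, so f = kMa.
Hence a = g sinθ/(1+k) = 9.8×sin26°/1.5 = 2.864 m/s².
Starting from rest, L = ½at², so t = √(2L/a) = √(2×2.33/2.864) ≈ 1.28 s.

t ≈ 1.28 s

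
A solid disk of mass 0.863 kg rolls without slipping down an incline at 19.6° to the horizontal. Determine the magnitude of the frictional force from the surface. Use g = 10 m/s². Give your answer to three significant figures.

f ≈ 0.965 N

Here I = (1/2)MR², so the shape factor k = I/(MR²) = 0.5.
Along the incline Mg sinθ − f = Ma, and torque about the center fR = Iα = kMR²(a/R) gives f = kMa.
Combining, a = g sinθ/(1+k) and f = kMa = kMg sinθ/(1+k).
f = 0.5 × 0.863 × 10 × sin19.6° / 1.5 ≈ 0.965 N.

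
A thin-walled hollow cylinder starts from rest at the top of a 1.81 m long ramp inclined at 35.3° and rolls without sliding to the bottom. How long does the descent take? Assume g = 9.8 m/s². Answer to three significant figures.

Here I = MR², so the shape factor k = I/(MR²) = 1.
Newton's second law down the slope: Mg sinθ − f = Ma. The torque equation fR = Iα (with α = a/R) gives f = kMa.
Hence a = g sinθ/(1+k) = 9.8×sin35.3°/2 = 2.832 m/s².
With constant a from rest, t = √(2L/a) = √(2·1.81/2.832) ≈ 1.13 s.

t ≈ 1.13 s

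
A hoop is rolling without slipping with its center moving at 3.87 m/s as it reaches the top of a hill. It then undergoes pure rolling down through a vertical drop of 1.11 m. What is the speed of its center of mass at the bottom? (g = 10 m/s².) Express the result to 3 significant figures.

v ≈ 5.11 m/s

The moment of inertia is MR², giving k ≡ I/(MR²) = 1.
Pure rolling means v = ωR; then KE = ½Mv² + ½I(v/R)² = ½(1+k)Mv² = Mv².
Energy conservation: Mv₀² + Mgh = Mv², so v² = v₀² + 2gh/(1+k).
v = √(3.87² + 2×10×1.11/2) = √26.08 ≈ 5.11 m/s.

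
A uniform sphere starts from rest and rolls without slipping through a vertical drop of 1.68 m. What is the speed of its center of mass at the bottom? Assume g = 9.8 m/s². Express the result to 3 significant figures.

Here I = (2/5)MR², so the shape factor k = I/(MR²) = 0.4.
Since it rolls without slipping, ω = v/R and KE = ½Mv² + ½Iω² = ½(1+k)Mv² = (7/10)Mv².
Setting Mgh = (7/10)Mv² gives v = √(2gh/(1+k)) = √(2·9.8·1.68/1.4) ≈ 4.85 m/s.

v ≈ 4.85 m/s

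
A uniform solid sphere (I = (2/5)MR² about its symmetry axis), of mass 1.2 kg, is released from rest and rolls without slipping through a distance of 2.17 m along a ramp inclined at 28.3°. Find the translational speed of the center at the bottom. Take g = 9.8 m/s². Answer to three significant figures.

The moment of inertia is (2/5)MR², giving k ≡ I/(MR²) = 0.4.
Rolling without slipping gives ω = v/R, so the total kinetic energy is ½Mv² + ½Iω² = ½(1+k)Mv² = (7/10)Mv².
The vertical drop is h = L sinθ = 2.17 × sin28.3° = 1.029 m.
Setting Mgh = (7/10)Mv² gives v = √(2gh/(1+k)) = √(2·9.8·1.029/1.4) ≈ 3.80 m/s.

v ≈ 3.80 m/s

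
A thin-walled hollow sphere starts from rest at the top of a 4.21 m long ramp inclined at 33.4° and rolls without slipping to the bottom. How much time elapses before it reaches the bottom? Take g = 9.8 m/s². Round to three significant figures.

t ≈ 1.61 s

Here I = (2/3)MR², so the shape factor k = I/(MR²) = 2/3.
Newton's second law down the slope: Mg sinθ − f = Ma. The torque equation fR = Iα (with α = a/R) gives f = kMa.
Hence a = g sinθ/(1+k) = 9.8×sin33.4°/1.667 = 3.237 m/s².
With constant a from rest, t = √(2L/a) = √(2·4.21/3.237) ≈ 1.61 s.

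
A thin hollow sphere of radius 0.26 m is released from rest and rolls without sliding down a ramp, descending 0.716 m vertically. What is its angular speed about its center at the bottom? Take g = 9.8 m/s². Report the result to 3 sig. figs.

For this body I = (2/3)MR², i.e. k = I/(MR²) = 2/3.
Pure rolling means v = ωR; then KE = ½Mv² + ½I(v/R)² = ½(1+k)Mv² = (5/6)Mv².
Energy conservation Mgh = ½(1+k)Mv² gives v = √(2gh/(1+k)) = √(2 × 9.8 × 0.716 / 1.667) = 2.902 m/s.
Then ω = v/R = 2.902 / 0.26 ≈ 11.2 rad/s.

ω ≈ 11.2 rad/s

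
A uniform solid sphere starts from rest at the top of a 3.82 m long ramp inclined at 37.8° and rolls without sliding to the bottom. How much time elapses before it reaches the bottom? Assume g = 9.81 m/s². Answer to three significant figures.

Here I = (2/5)MR², so the shape factor k = I/(MR²) = 0.4.
Newton's second law down the slope: Mg sinθ − f = Ma. The torque equation fR = Iα (with α = a/R) gives f = kMa.
Hence a = g sinθ/(1+k) = 9.81×sin37.8°/1.4 = 4.295 m/s².
Starting from rest, L = ½at², so t = √(2L/a) = √(2×3.82/4.295) ≈ 1.33 s.

t ≈ 1.33 s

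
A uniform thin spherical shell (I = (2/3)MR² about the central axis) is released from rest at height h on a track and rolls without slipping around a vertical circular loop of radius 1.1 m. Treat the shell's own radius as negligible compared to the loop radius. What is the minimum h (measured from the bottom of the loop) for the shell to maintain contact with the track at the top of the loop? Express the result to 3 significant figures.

h_min ≈ 3.12 m

The moment of inertia is (2/3)MR², giving k ≡ I/(MR²) = 2/3.
At the top, contact is just lost when gravity alone supplies the centripetal force: Mg = Mv_top²/r, i.e. v_top² = gr.
With ω = v/R, the kinetic energy at speed v is ½(1+k)Mv² = (5/6)Mv².
Energy conservation from release (height h) to the top (height 2r): Mgh = Mg(2r) + (5/6)M·gr.
Thus h_min = 2r + (1+k)r/2 = r(2 + 1.667/2) = 1.1 × 2.833 ≈ 3.12 m.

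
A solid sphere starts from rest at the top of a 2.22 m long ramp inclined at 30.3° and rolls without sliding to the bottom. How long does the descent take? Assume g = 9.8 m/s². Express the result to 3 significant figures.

t ≈ 1.12 s

With I = (2/5)MR², the ratio k = I/(MR²) is 0.4.
Newton's second law down the slope: Mg sinθ − f = Ma. The torque equation fR = Iα (with α = a/R) gives f = kMa.
Hence a = g sinθ/(1+k) = 9.8×sin30.3°/1.4 = 3.532 m/s².
With constant a from rest, t = √(2L/a) = √(2·2.22/3.532) ≈ 1.12 s.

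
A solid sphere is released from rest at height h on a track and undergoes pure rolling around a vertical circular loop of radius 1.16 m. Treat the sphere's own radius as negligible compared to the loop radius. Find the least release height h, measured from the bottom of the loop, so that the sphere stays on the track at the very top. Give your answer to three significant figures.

With I = (2/5)MR², the ratio k = I/(MR²) is 0.4.
At the top, contact is just lost when gravity alone supplies the centripetal force: Mg = Mv_top²/r, i.e. v_top² = gr.
With ω = v/R, the kinetic energy at speed v is ½(1+k)Mv² = (7/10)Mv².
Energy conservation from release (height h) to the top (height 2r): Mgh = Mg(2r) + (7/10)M·gr.
Thus h_min = 2r + (1+k)r/2 = r(2 + 1.4/2) = 1.16 × 2.7 ≈ 3.13 m.

h_min ≈ 3.13 m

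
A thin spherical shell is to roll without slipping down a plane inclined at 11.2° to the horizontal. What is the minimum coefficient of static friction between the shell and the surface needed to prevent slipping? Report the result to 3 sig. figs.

μ_min ≈ 0.0792

With I = (2/3)MR², the ratio k = I/(MR²) is 2/3.
Along the incline Mg sinθ − f = Ma, and torque about the center fR = Iα = kMR²(a/R) gives f = kMa.
These give a = g sinθ/(1+k) and the required friction f = kMg sinθ/(1+k).
The normal force is N = Mg cosθ, so μ_min = f/N = k tanθ/(1+k).
μ_min = (2/3) × tan11.2° / 1.667 ≈ 0.0792.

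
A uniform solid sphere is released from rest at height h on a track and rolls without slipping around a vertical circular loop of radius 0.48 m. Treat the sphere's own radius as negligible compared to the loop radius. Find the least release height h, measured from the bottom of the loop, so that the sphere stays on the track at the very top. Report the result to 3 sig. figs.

For this body I = (2/5)MR², i.e. k = I/(MR²) = 0.4.
At the top of the loop, the minimum-contact condition is Mg = Mv_top²/r, so v_top² = gr.
With ω = v/R, the kinetic energy at speed v is ½(1+k)Mv² = (7/10)Mv².
Energy conservation from release (height h) to the top (height 2r): Mgh = Mg(2r) + (7/10)M·gr.
Thus h_min = 2r + (1+k)r/2 = r(2 + 1.4/2) = 0.48 × 2.7 ≈ 1.30 m.

h_min ≈ 1.30 m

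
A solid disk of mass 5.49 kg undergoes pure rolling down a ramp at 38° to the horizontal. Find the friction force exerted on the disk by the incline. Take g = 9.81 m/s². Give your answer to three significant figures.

f ≈ 11.1 N

With I = (1/2)MR², the ratio k = I/(MR²) is 0.5.
Translational: Mg sinθ − f = Ma. Rotational about the CM: fR = Iα = kMRa, so f = kMa.
Combining, a = g sinθ/(1+k) and f = kMa = kMg sinθ/(1+k).
f = 0.5 × 5.49 × 9.81 × sin38° / 1.5 ≈ 11.1 N.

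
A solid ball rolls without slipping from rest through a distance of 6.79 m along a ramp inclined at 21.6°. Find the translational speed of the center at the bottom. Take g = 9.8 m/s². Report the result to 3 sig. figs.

v ≈ 5.92 m/s

For this body I = (2/5)MR², i.e. k = I/(MR²) = 0.4.
Rolling without slipping gives ω = v/R, so the total kinetic energy is ½Mv² + ½Iω² = ½(1+k)Mv² = (7/10)Mv².
The vertical drop is h = L sinθ = 6.79 × sin21.6° = 2.5 m.
Setting Mgh = (7/10)Mv² gives v = √(2gh/(1+k)) = √(2·9.8·2.5/1.4) ≈ 5.92 m/s.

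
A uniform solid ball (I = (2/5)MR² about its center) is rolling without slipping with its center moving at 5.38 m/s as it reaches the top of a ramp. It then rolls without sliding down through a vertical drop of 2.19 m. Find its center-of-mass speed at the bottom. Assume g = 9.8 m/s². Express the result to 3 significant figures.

v ≈ 7.72 m/s

With I = (2/5)MR², the ratio k = I/(MR²) is 0.4.
The rolling condition ω = v/R makes the rotational term ½I(v/R)² = ½kMv², so KE_total = ½(1+k)Mv² = (7/10)Mv².
Conserving energy between top and bottom: (7/10)Mv² = (7/10)Mv₀² + Mgh, hence v² = v₀² + 2gh/(1+k).
v = √(5.38² + 2×9.8×2.19/1.4) = √59.6 ≈ 7.72 m/s.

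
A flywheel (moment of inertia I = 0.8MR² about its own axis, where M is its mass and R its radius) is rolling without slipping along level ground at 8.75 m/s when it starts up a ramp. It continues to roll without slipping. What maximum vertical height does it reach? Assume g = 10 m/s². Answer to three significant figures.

For this body I = 0.8MR², i.e. k = I/(MR²) = 0.8.
Pure rolling means v = ωR; then KE = ½Mv² + ½I(v/R)² = ½(1+k)Mv² = (9/10)Mv².
At the top the kinetic energy is zero, so (9/10)Mv₀² = Mgh.
Thus h = (1+k)v₀²/(2g) = 1.8 × 8.75² / (2 × 10) ≈ 6.89 m.

h ≈ 6.89 m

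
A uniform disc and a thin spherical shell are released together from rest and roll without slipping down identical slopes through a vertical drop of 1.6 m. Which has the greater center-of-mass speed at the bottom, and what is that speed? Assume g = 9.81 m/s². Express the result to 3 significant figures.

the uniform disc, at v ≈ 4.57 m/s

For rolling without slipping, Mgh = ½(1+k)Mv² where k = I/(MR²), so v = √(2gh/(1+k)).
Uniform disc: k = 0.5, giving v = √(2×9.81×1.6/1.5) = 4.575 m/s.
Thin spherical shell: k = 2/3, giving v = √(2×9.81×1.6/1.667) = 4.34 m/s.
The smaller k wins: the uniform disc, at ≈ 4.57 m/s.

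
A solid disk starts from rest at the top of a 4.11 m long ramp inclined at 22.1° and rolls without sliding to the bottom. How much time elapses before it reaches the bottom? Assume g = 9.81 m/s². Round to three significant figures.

The moment of inertia is (1/2)MR², giving k ≡ I/(MR²) = 0.5.
Along the incline Mg sinθ − f = Ma, and torque about the center fR = Iα = kMR²(a/R) gives f = kMa.
Hence a = g sinθ/(1+k) = 9.81×sin22.1°/1.5 = 2.461 m/s².
With constant a from rest, t = √(2L/a) = √(2·4.11/2.461) ≈ 1.83 s.

t ≈ 1.83 s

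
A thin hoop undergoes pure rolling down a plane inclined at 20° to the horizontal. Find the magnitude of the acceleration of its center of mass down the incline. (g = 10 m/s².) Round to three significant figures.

The moment of inertia is MR², giving k ≡ I/(MR²) = 1.
Along the incline Mg sinθ − f = Ma, and torque about the center fR = Iα = kMR²(a/R) gives f = kMa.
Eliminating f: Mg sinθ = (1+k)Ma, so a = g sinθ/(1+k) = 10 × sin20° / 2 ≈ 1.71 m/s².

a ≈ 1.71 m/s²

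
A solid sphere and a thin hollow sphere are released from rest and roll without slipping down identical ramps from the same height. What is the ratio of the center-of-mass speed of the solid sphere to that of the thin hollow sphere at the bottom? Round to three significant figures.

Each satisfies Mgh = ½(1+k)Mv² with k = I/(MR²), so v ∝ 1/√(1+k).
For the solid sphere k = 0.4; for the thin hollow sphere k = 2/3.
v₁/v₂ = √((1+k₂)/(1+k₁)) = √(1.667/1.4) ≈ 1.09.

v_ratio ≈ 1.09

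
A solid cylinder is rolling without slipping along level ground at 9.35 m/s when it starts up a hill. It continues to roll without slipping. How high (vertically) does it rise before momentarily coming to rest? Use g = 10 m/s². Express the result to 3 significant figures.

h ≈ 6.56 m

For this body I = (1/2)MR², i.e. k = I/(MR²) = 0.5.
Pure rolling means v = ωR; then KE = ½Mv² + ½I(v/R)² = ½(1+k)Mv² = (3/4)Mv².
All of this converts to potential energy at the highest point: (3/4)Mv₀² = Mgh.
Thus h = (1+k)v₀²/(2g) = 1.5 × 9.35² / (2 × 10) ≈ 6.56 m.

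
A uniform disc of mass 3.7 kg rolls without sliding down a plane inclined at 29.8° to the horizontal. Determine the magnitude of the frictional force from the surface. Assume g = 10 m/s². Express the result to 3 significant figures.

f ≈ 6.13 N

With I = (1/2)MR², the ratio k = I/(MR²) is 0.5.
Newton's second law down the slope: Mg sinθ − f = Ma. The torque equation fR = Iα (with α = a/R) gives f = kMa.
Combining, a = g sinθ/(1+k) and f = kMa = kMg sinθ/(1+k).
f = 0.5 × 3.7 × 10 × sin29.8° / 1.5 ≈ 6.13 N.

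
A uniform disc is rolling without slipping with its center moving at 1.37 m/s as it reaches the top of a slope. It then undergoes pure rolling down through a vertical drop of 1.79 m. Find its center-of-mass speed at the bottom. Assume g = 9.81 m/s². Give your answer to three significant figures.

v ≈ 5.03 m/s

With I = (1/2)MR², the ratio k = I/(MR²) is 0.5.
Since it rolls without slipping, ω = v/R and KE = ½Mv² + ½Iω² = ½(1+k)Mv² = (3/4)Mv².
Energy conservation: (3/4)Mv₀² + Mgh = (3/4)Mv², so v² = v₀² + 2gh/(1+k).
v = √(1.37² + 2×9.81×1.79/1.5) = √25.29 ≈ 5.03 m/s.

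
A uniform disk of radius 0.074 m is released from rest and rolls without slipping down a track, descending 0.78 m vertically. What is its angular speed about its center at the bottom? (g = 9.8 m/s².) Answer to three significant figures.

With I = (1/2)MR², the ratio k = I/(MR²) is 0.5.
The rolling condition ω = v/R makes the rotational term ½I(v/R)² = ½kMv², so KE_total = ½(1+k)Mv² = (3/4)Mv².
Energy conservation Mgh = ½(1+k)Mv² gives v = √(2gh/(1+k)) = √(2 × 9.8 × 0.78 / 1.5) = 3.192 m/s.
The angular speed follows from ω = v/R = 3.192/0.074 ≈ 43.1 rad/s.

ω ≈ 43.1 rad/s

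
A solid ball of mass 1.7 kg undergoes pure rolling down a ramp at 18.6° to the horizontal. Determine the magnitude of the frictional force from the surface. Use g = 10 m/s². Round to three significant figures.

f ≈ 1.55 N

Here I = (2/5)MR², so the shape factor k = I/(MR²) = 0.4.
Translational: Mg sinθ − f = Ma. Rotational about the CM: fR = Iα = kMRa, so f = kMa.
Combining, a = g sinθ/(1+k) and f = kMa = kMg sinθ/(1+k).
f = 0.4 × 1.7 × 10 × sin18.6° / 1.4 ≈ 1.55 N.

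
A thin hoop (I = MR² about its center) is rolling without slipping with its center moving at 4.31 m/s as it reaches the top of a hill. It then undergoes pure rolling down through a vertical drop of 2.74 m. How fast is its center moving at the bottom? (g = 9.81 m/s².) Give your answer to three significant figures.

v ≈ 6.74 m/s

The moment of inertia is MR², giving k ≡ I/(MR²) = 1.
The rolling condition ω = v/R makes the rotational term ½I(v/R)² = ½kMv², so KE_total = ½(1+k)Mv² = Mv².
Conserving energy between top and bottom: Mv² = Mv₀² + Mgh, hence v² = v₀² + 2gh/(1+k).
v = √(4.31² + 2×9.81×2.74/2) = √45.46 ≈ 6.74 m/s.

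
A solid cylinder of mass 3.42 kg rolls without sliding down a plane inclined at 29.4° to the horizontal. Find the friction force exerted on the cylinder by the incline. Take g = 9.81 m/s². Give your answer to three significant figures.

With I = (1/2)MR², the ratio k = I/(MR²) is 0.5.
Along the incline Mg sinθ − f = Ma, and torque about the center fR = Iα = kMR²(a/R) gives f = kMa.
Combining, a = g sinθ/(1+k) and f = kMa = kMg sinθ/(1+k).
f = 0.5 × 3.42 × 9.81 × sin29.4° / 1.5 ≈ 5.49 N.

f ≈ 5.49 N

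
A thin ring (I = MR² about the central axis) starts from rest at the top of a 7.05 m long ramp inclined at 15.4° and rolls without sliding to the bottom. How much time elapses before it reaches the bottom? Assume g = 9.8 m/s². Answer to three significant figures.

t ≈ 3.29 s

With I = MR², the ratio k = I/(MR²) is 1.
Newton's second law down the slope: Mg sinθ − f = Ma. The torque equation fR = Iα (with α = a/R) gives f = kMa.
Hence a = g sinθ/(1+k) = 9.8×sin15.4°/2 = 1.301 m/s².
With constant a from rest, t = √(2L/a) = √(2·7.05/1.301) ≈ 3.29 s.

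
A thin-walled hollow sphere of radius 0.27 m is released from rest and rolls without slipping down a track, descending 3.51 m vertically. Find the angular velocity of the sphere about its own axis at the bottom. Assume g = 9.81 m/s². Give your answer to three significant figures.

ω ≈ 23.8 rad/s

Here I = (2/3)MR², so the shape factor k = I/(MR²) = 2/3.
The rolling condition ω = v/R makes the rotational term ½I(v/R)² = ½kMv², so KE_total = ½(1+k)Mv² = (5/6)Mv².
Energy conservation Mgh = ½(1+k)Mv² gives v = √(2gh/(1+k)) = √(2 × 9.81 × 3.51 / 1.667) = 6.428 m/s.
Then ω = v/R = 6.428 / 0.27 ≈ 23.8 rad/s.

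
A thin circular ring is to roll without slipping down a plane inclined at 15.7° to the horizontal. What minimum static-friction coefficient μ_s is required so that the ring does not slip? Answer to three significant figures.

With I = MR², the ratio k = I/(MR²) is 1.
Translational: Mg sinθ − f = Ma. Rotational about the CM: fR = Iα = kMRa, so f = kMa.
These give a = g sinθ/(1+k) and the required friction f = kMg sinθ/(1+k).
The normal force is N = Mg cosθ, so μ_min = f/N = k tanθ/(1+k).
μ_min = 1 × tan15.7° / 2 ≈ 0.141.

μ_min ≈ 0.141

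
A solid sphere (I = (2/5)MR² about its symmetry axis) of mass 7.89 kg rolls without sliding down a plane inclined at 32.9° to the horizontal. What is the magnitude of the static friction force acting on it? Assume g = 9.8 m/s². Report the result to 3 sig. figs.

f ≈ 12.0 N

Here I = (2/5)MR², so the shape factor k = I/(MR²) = 0.4.
Along the incline Mg sinθ − f = Ma, and torque about the center fR = Iα = kMR²(a/R) gives f = kMa.
Combining, a = g sinθ/(1+k) and f = kMa = kMg sinθ/(1+k).
f = 0.4 × 7.89 × 9.8 × sin32.9° / 1.4 ≈ 12.0 N.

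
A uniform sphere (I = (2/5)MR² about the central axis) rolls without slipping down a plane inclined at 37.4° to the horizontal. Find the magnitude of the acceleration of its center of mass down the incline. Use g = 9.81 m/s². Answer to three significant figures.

With I = (2/5)MR², the ratio k = I/(MR²) is 0.4.
Newton's second law down the slope: Mg sinθ − f = Ma. The torque equation fR = Iα (with α = a/R) gives f = kMa.
Eliminating f: Mg sinθ = (1+k)Ma, so a = g sinθ/(1+k) = 9.81 × sin37.4° / 1.4 ≈ 4.26 m/s².

a ≈ 4.26 m/s²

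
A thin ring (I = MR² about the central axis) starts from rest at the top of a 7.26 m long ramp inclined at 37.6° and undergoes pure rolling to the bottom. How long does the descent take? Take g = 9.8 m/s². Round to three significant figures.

Here I = MR², so the shape factor k = I/(MR²) = 1.
Along the incline Mg sinθ − f = Ma, and torque about the center fR = Iα = kMR²(a/R) gives f = kMa.
Hence a = g sinθ/(1+k) = 9.8×sin37.6°/2 = 2.99 m/s².
With constant a from rest, t = √(2L/a) = √(2·7.26/2.99) ≈ 2.20 s.

t ≈ 2.20 s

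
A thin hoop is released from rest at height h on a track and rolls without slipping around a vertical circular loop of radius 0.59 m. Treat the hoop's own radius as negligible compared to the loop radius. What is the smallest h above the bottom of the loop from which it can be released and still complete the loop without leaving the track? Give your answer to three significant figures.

h_min ≈ 1.77 m

Here I = MR², so the shape factor k = I/(MR²) = 1.
At the top, contact is just lost when gravity alone supplies the centripetal force: Mg = Mv_top²/r, i.e. v_top² = gr.
With ω = v/R, the kinetic energy at speed v is ½(1+k)Mv² = Mv².
Energy conservation from release (height h) to the top (height 2r): Mgh = Mg(2r) + M·gr.
Thus h_min = 2r + (1+k)r/2 = r(2 + 2/2) = 0.59 × 3 ≈ 1.77 m.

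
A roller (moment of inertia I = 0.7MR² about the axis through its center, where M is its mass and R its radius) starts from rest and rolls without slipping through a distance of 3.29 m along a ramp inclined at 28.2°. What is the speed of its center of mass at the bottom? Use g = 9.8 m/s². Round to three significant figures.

With I = 0.7MR², the ratio k = I/(MR²) is 0.7.
The rolling condition ω = v/R makes the rotational term ½I(v/R)² = ½kMv², so KE_total = ½(1+k)Mv² = (17/20)Mv².
The vertical drop is h = L sinθ = 3.29 × sin28.2° = 1.555 m.
Setting Mgh = (17/20)Mv² gives v = √(2gh/(1+k)) = √(2·9.8·1.555/1.7) ≈ 4.23 m/s.

v ≈ 4.23 m/s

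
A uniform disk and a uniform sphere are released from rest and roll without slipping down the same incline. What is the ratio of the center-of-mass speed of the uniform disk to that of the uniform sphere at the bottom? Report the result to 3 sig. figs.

v_ratio ≈ 0.966

Each satisfies Mgh = ½(1+k)Mv² with k = I/(MR²), so v ∝ 1/√(1+k).
For the uniform disk k = 0.5; for the uniform sphere k = 0.4.
v₁/v₂ = √((1+k₂)/(1+k₁)) = √(1.4/1.5) ≈ 0.966.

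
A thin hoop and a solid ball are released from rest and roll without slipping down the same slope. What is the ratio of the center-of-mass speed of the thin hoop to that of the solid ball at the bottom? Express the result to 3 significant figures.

v_ratio ≈ 0.837

Each satisfies Mgh = ½(1+k)Mv² with k = I/(MR²), so v ∝ 1/√(1+k).
For the thin hoop k = 1; for the solid ball k = 0.4.
v₁/v₂ = √((1+k₂)/(1+k₁)) = √(1.4/2) ≈ 0.837.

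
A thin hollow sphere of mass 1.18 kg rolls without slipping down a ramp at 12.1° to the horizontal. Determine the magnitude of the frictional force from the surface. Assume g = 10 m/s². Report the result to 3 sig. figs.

With I = (2/3)MR², the ratio k = I/(MR²) is 2/3.
Translational: Mg sinθ − f = Ma. Rotational about the CM: fR = Iα = kMRa, so f = kMa.
Combining, a = g sinθ/(1+k) and f = kMa = kMg sinθ/(1+k).
f = (2/3) × 1.18 × 10 × sin12.1° / 1.667 ≈ 0.989 N.

f ≈ 0.989 N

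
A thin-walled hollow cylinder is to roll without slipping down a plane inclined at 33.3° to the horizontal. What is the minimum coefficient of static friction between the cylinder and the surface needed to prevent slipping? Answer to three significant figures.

μ_min ≈ 0.328

With I = MR², the ratio k = I/(MR²) is 1.
Translational: Mg sinθ − f = Ma. Rotational about the CM: fR = Iα = kMRa, so f = kMa.
These give a = g sinθ/(1+k) and the required friction f = kMg sinθ/(1+k).
The normal force is N = Mg cosθ, so μ_min = f/N = k tanθ/(1+k).
μ_min = 1 × tan33.3° / 2 ≈ 0.328.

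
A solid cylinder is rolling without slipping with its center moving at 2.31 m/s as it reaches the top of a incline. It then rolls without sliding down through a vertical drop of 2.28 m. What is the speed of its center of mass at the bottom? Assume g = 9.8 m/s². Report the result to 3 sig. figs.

v ≈ 5.93 m/s

The moment of inertia is (1/2)MR², giving k ≡ I/(MR²) = 0.5.
Rolling without slipping gives ω = v/R, so the total kinetic energy is ½Mv² + ½Iω² = ½(1+k)Mv² = (3/4)Mv².
Energy conservation: (3/4)Mv₀² + Mgh = (3/4)Mv², so v² = v₀² + 2gh/(1+k).
v = √(2.31² + 2×9.8×2.28/1.5) = √35.13 ≈ 5.93 m/s.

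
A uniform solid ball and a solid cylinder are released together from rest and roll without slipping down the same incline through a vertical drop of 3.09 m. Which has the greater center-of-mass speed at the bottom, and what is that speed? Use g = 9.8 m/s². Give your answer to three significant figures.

the uniform solid ball, at v ≈ 6.58 m/s

For rolling without slipping, Mgh = ½(1+k)Mv² where k = I/(MR²), so v = √(2gh/(1+k)).
Uniform solid ball: k = 0.4, giving v = √(2×9.8×3.09/1.4) = 6.577 m/s.
Solid cylinder: k = 0.5, giving v = √(2×9.8×3.09/1.5) = 6.354 m/s.
The smaller k wins: the uniform solid ball, at ≈ 6.58 m/s.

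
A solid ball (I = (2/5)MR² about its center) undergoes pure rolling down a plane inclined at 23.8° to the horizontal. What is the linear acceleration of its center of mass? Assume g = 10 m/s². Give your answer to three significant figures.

a ≈ 2.88 m/s²

The moment of inertia is (2/5)MR², giving k ≡ I/(MR²) = 0.4.
Newton's second law down the slope: Mg sinθ − f = Ma. The torque equation fR = Iα (with α = a/R) gives f = kMa.
Eliminating f: Mg sinθ = (1+k)Ma, so a = g sinθ/(1+k) = 10 × sin23.8° / 1.4 ≈ 2.88 m/s².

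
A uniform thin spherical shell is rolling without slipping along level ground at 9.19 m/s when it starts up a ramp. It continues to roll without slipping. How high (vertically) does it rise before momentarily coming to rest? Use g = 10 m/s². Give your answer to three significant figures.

h ≈ 7.04 m

For this body I = (2/3)MR², i.e. k = I/(MR²) = 2/3.
Pure rolling means v = ωR; then KE = ½Mv² + ½I(v/R)² = ½(1+k)Mv² = (5/6)Mv².
All of this converts to potential energy at the highest point: (5/6)Mv₀² = Mgh.
Thus h = (1+k)v₀²/(2g) = 1.667 × 9.19² / (2 × 10) ≈ 7.04 m.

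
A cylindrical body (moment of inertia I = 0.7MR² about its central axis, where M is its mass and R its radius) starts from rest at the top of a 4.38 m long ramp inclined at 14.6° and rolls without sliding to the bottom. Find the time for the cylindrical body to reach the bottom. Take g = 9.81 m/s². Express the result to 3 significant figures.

For this body I = 0.7MR², i.e. k = I/(MR²) = 0.7.
Along the incline Mg sinθ − f = Ma, and torque about the center fR = Iα = kMR²(a/R) gives f = kMa.
Hence a = g sinθ/(1+k) = 9.81×sin14.6°/1.7 = 1.455 m/s².
Starting from rest, L = ½at², so t = √(2L/a) = √(2×4.38/1.455) ≈ 2.45 s.

t ≈ 2.45 s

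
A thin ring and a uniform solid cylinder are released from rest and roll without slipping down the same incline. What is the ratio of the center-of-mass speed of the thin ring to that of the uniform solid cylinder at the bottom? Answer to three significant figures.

v_ratio ≈ 0.866

Each satisfies Mgh = ½(1+k)Mv² with k = I/(MR²), so v ∝ 1/√(1+k).
For the thin ring k = 1; for the uniform solid cylinder k = 0.5.
v₁/v₂ = √((1+k₂)/(1+k₁)) = √(1.5/2) ≈ 0.866.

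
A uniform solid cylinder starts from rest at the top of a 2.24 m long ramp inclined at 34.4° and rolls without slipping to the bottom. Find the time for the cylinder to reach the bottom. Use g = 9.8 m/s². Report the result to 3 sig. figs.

For this body I = (1/2)MR², i.e. k = I/(MR²) = 0.5.
Along the incline Mg sinθ − f = Ma, and torque about the center fR = Iα = kMR²(a/R) gives f = kMa.
Hence a = g sinθ/(1+k) = 9.8×sin34.4°/1.5 = 3.691 m/s².
With constant a from rest, t = √(2L/a) = √(2·2.24/3.691) ≈ 1.10 s.

t ≈ 1.10 s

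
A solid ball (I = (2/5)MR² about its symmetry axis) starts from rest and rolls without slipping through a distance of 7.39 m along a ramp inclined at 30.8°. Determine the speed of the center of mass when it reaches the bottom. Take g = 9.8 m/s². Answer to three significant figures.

With I = (2/5)MR², the ratio k = I/(MR²) is 0.4.
Pure rolling means v = ωR; then KE = ½Mv² + ½I(v/R)² = ½(1+k)Mv² = (7/10)Mv².
The vertical drop is h = L sinθ = 7.39 × sin30.8° = 3.784 m.
Energy conservation: Mgh = (7/10)Mv², so v = √(2gh/(1+k)) = √(2 × 9.8 × 3.784 / 1.4) ≈ 7.28 m/s.

v ≈ 7.28 m/s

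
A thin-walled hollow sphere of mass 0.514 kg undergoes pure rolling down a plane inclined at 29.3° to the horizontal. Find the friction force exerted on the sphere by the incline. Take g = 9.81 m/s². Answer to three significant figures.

f ≈ 0.987 N

For this body I = (2/3)MR², i.e. k = I/(MR²) = 2/3.
Along the incline Mg sinθ − f = Ma, and torque about the center fR = Iα = kMR²(a/R) gives f = kMa.
Combining, a = g sinθ/(1+k) and f = kMa = kMg sinθ/(1+k).
f = (2/3) × 0.514 × 9.81 × sin29.3° / 1.667 ≈ 0.987 N.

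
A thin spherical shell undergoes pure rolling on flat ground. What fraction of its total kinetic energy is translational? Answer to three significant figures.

For this body I = (2/3)MR², i.e. k = I/(MR²) = 2/3.
With ω = v/R, KE_trans = ½Mv² and KE_rot = ½Iω² = ½kMv², so KE_total = ½(1+k)Mv².
The translational fraction is therefore 1/(1+k) = 1/1.667 ≈ 0.600.

fraction ≈ 0.600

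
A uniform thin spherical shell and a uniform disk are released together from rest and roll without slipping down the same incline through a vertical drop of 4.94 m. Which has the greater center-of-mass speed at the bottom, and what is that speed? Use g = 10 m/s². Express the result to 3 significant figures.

For rolling without slipping, Mgh = ½(1+k)Mv² where k = I/(MR²), so v = √(2gh/(1+k)).
Uniform thin spherical shell: k = 2/3, giving v = √(2×10×4.94/1.667) = 7.699 m/s.
Uniform disk: k = 0.5, giving v = √(2×10×4.94/1.5) = 8.116 m/s.
The smaller k wins: the uniform disk, at ≈ 8.12 m/s.

the uniform disk, at v ≈ 8.12 m/s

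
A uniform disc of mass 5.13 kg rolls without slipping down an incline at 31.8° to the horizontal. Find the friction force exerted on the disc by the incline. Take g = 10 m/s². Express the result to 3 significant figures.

Here I = (1/2)MR², so the shape factor k = I/(MR²) = 0.5.
Newton's second law down the slope: Mg sinθ − f = Ma. The torque equation fR = Iα (with α = a/R) gives f = kMa.
Combining, a = g sinθ/(1+k) and f = kMa = kMg sinθ/(1+k).
f = 0.5 × 5.13 × 10 × sin31.8° / 1.5 ≈ 9.01 N.

f ≈ 9.01 N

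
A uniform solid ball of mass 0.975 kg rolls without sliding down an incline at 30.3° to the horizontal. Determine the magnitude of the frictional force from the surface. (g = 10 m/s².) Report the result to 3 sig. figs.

f ≈ 1.41 N

For this body I = (2/5)MR², i.e. k = I/(MR²) = 0.4.
Translational: Mg sinθ − f = Ma. Rotational about the CM: fR = Iα = kMRa, so f = kMa.
Combining, a = g sinθ/(1+k) and f = kMa = kMg sinθ/(1+k).
f = 0.4 × 0.975 × 10 × sin30.3° / 1.4 ≈ 1.41 N.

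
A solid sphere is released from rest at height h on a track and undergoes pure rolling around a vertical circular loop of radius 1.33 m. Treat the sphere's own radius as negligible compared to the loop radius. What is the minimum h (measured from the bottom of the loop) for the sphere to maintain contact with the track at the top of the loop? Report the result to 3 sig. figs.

With I = (2/5)MR², the ratio k = I/(MR²) is 0.4.
At the top, contact is just lost when gravity alone supplies the centripetal force: Mg = Mv_top²/r, i.e. v_top² = gr.
With ω = v/R, the kinetic energy at speed v is ½(1+k)Mv² = (7/10)Mv².
Energy conservation from release (height h) to the top (height 2r): Mgh = Mg(2r) + (7/10)M·gr.
Thus h_min = 2r + (1+k)r/2 = r(2 + 1.4/2) = 1.33 × 2.7 ≈ 3.59 m.

h_min ≈ 3.59 m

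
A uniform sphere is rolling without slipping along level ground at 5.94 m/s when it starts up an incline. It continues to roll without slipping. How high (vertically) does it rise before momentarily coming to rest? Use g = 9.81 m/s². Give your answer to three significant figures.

h ≈ 2.52 m

The moment of inertia is (2/5)MR², giving k ≡ I/(MR²) = 0.4.
The rolling condition ω = v/R makes the rotational term ½I(v/R)² = ½kMv², so KE_total = ½(1+k)Mv² = (7/10)Mv².
At the top the kinetic energy is zero, so (7/10)Mv₀² = Mgh.
Thus h = (1+k)v₀²/(2g) = 1.4 × 5.94² / (2 × 9.81) ≈ 2.52 m.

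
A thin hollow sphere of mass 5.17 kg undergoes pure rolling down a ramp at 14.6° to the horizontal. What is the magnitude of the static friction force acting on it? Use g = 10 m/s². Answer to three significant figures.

The moment of inertia is (2/3)MR², giving k ≡ I/(MR²) = 2/3.
Translational: Mg sinθ − f = Ma. Rotational about the CM: fR = Iα = kMRa, so f = kMa.
Combining, a = g sinθ/(1+k) and f = kMa = kMg sinθ/(1+k).
f = (2/3) × 5.17 × 10 × sin14.6° / 1.667 ≈ 5.21 N.

f ≈ 5.21 N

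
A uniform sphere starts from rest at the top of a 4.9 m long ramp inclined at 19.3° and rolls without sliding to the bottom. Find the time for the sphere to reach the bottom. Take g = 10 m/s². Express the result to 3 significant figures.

The moment of inertia is (2/5)MR², giving k ≡ I/(MR²) = 0.4.
Newton's second law down the slope: Mg sinθ − f = Ma. The torque equation fR = Iα (with α = a/R) gives f = kMa.
Hence a = g sinθ/(1+k) = 10×sin19.3°/1.4 = 2.361 m/s².
Starting from rest, L = ½at², so t = √(2L/a) = √(2×4.9/2.361) ≈ 2.04 s.

t ≈ 2.04 s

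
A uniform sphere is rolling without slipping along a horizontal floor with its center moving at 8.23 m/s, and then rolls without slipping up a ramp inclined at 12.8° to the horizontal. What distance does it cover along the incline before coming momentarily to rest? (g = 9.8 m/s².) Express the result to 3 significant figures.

d ≈ 21.8 m

Here I = (2/5)MR², so the shape factor k = I/(MR²) = 0.4.
The rolling condition ω = v/R makes the rotational term ½I(v/R)² = ½kMv², so KE_total = ½(1+k)Mv² = (7/10)Mv².
Setting this equal to Mgh gives the vertical rise h = (1+k)v₀²/(2g) = 1.4×8.23²/(2×9.8) = 4.838 m.
The distance along the slope is d = h/sinθ = 4.838/sin12.8° ≈ 21.8 m.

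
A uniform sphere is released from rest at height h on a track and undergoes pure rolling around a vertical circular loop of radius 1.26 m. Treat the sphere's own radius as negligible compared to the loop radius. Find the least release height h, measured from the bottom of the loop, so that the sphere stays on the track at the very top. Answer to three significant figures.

h_min ≈ 3.40 m

The moment of inertia is (2/5)MR², giving k ≡ I/(MR²) = 0.4.
At the top of the loop, the minimum-contact condition is Mg = Mv_top²/r, so v_top² = gr.
With ω = v/R, the kinetic energy at speed v is ½(1+k)Mv² = (7/10)Mv².
Energy conservation from release (height h) to the top (height 2r): Mgh = Mg(2r) + (7/10)M·gr.
Thus h_min = 2r + (1+k)r/2 = r(2 + 1.4/2) = 1.26 × 2.7 ≈ 3.40 m.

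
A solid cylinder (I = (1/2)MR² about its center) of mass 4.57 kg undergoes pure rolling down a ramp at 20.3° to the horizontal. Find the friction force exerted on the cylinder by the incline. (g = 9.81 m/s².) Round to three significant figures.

f ≈ 5.18 N

With I = (1/2)MR², the ratio k = I/(MR²) is 0.5.
Translational: Mg sinθ − f = Ma. Rotational about the CM: fR = Iα = kMRa, so f = kMa.
Combining, a = g sinθ/(1+k) and f = kMa = kMg sinθ/(1+k).
f = 0.5 × 4.57 × 9.81 × sin20.3° / 1.5 ≈ 5.18 N.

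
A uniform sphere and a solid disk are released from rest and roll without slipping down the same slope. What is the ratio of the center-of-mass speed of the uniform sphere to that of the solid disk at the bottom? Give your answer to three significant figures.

Each satisfies Mgh = ½(1+k)Mv² with k = I/(MR²), so v ∝ 1/√(1+k).
For the uniform sphere k = 0.4; for the solid disk k = 0.5.
v₁/v₂ = √((1+k₂)/(1+k₁)) = √(1.5/1.4) ≈ 1.04.

v_ratio ≈ 1.04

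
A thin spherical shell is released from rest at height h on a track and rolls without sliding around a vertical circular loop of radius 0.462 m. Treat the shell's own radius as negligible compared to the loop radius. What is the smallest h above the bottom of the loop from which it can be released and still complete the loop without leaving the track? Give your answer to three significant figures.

h_min ≈ 1.31 m

With I = (2/3)MR², the ratio k = I/(MR²) is 2/3.
At the top, contact is just lost when gravity alone supplies the centripetal force: Mg = Mv_top²/r, i.e. v_top² = gr.
With ω = v/R, the kinetic energy at speed v is ½(1+k)Mv² = (5/6)Mv².
Energy conservation from release (height h) to the top (height 2r): Mgh = Mg(2r) + (5/6)M·gr.
Thus h_min = 2r + (1+k)r/2 = r(2 + 1.667/2) = 0.462 × 2.833 ≈ 1.31 m.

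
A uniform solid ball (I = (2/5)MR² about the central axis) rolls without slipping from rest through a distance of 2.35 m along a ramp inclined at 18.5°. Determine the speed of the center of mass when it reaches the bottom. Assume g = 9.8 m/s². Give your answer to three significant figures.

v ≈ 3.23 m/s

Here I = (2/5)MR², so the shape factor k = I/(MR²) = 0.4.
Pure rolling means v = ωR; then KE = ½Mv² + ½I(v/R)² = ½(1+k)Mv² = (7/10)Mv².
The vertical drop is h = L sinθ = 2.35 × sin18.5° = 0.7457 m.
Setting Mgh = (7/10)Mv² gives v = √(2gh/(1+k)) = √(2·9.8·0.7457/1.4) ≈ 3.23 m/s.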